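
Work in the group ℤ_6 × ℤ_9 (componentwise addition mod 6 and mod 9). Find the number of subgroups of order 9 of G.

|G| = 54 and 9 | 54, so subgroups of order 9 are possible by Lagrange.
The subgroups of order 9 are: {(0,0), (0,1), (0,2), (0,3), (0,4), (0,5), (0,6), (0,7), (0,8)}; {(0,0), (0,3), (0,6), (2,0), (2,3), (2,6), (4,0), (4,3), (4,6)}; {(0,0), (0,3), (0,6), (2,1), (2,4), (2,7), (4,2), (4,5), (4,8)}; {(0,0), (0,3), (0,6), (2,2), (2,5), (2,8), (4,1), (4,4), (4,7)}.
So G has 4 subgroups of order 9.

4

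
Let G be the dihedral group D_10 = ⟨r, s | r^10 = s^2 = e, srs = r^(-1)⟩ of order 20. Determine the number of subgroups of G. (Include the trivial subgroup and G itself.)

|G| = 20, so by Lagrange every subgroup order divides 20. Divisors: 1, 2, 4, 5, 10, 20.
Subgroups by order — order 1: 1; order 2: 11; order 4: 5; order 5: 1; order 10: 3; order 20: 1.
Total: 1 + 11 + 5 + 1 + 3 + 1 = 22.

22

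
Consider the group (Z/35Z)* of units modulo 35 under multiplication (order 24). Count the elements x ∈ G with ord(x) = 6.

The elements of order 6 are: 4, 9, 19, 24, 26, 31.
That's 6.

6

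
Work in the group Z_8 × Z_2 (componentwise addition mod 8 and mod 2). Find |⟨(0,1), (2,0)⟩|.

8

|⟨(0,1)⟩| = 2 and |⟨(2,0)⟩| = 4, so |H| is a multiple of lcm(2, 4) = 4 and divides |G| = 16.
Closing under the operation: H = {(0,0), (0,1), (2,0), (2,1), (4,0), (4,1), (6,0), (6,1)}, so |H| = 8.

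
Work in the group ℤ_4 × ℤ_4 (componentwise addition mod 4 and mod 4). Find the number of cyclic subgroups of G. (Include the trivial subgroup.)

A cyclic subgroup of order d is generated by each of its φ(d) elements of order d, so the cyclic subgroups of order d number (#elements of order d)/φ(d).
Cyclic subgroups by order — order 1: 1; order 2: 3; order 4: 6.
Total: 10.

10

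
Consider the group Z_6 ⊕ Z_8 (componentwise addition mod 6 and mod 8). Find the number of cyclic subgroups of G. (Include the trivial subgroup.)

16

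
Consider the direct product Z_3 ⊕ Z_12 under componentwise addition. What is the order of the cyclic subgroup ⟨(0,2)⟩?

The order of (0,2) in Z_3 × Z_12 is lcm(ord(0) in Z_3, ord(2) in Z_12).
ord(0) = 1 and ord(2) = 6, so |⟨(0,2)⟩| = lcm(1, 6) = 6.

6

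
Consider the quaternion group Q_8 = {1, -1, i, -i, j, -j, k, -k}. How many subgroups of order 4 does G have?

|G| = 8 and 4 | 8, so subgroups of order 4 are possible by Lagrange.
The subgroups of order 4 are: {1, -1, i, -i}; {1, -1, j, -j}; {1, -1, k, -k}.
So G has 3 subgroups of order 4.

3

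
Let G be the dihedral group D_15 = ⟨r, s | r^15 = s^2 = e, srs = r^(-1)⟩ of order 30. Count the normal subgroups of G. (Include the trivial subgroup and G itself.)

G has 28 subgroups. Checking conjugation-invariance by order — order 1: 1/1 normal; order 2: 0/15 normal; order 3: 1/1 normal; order 5: 1/1 normal; order 6: 0/5 normal; order 10: 0/3 normal; order 15: 1/1 normal; order 30: 1/1 normal.
Total normal subgroups: 5.

5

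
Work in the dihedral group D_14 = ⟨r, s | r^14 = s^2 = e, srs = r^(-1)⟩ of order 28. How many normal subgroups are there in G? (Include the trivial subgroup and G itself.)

7

G has 28 subgroups. Checking conjugation-invariance by order — order 1: 1/1 normal; order 2: 1/15 normal; order 4: 0/7 normal; order 7: 1/1 normal; order 14: 3/3 normal; order 28: 1/1 normal.
Total normal subgroups: 7.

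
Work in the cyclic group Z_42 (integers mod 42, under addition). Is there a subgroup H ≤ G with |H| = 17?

17 does not divide |G| = 42, so by Lagrange no subgroup of order 17 exists.

No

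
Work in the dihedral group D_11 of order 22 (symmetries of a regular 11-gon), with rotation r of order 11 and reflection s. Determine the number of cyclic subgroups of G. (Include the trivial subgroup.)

13

A cyclic subgroup of order d is generated by each of its φ(d) elements of order d, so the cyclic subgroups of order d number (#elements of order d)/φ(d).
Cyclic subgroups by order — order 1: 1; order 2: 11; order 11: 1.
Total: 13.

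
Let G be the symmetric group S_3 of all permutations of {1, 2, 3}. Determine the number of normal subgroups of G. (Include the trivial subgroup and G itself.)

3

G has 6 subgroups. Checking conjugation-invariance by order — order 1: 1/1 normal; order 2: 0/3 normal; order 3: 1/1 normal; order 6: 1/1 normal.
Total normal subgroups: 3.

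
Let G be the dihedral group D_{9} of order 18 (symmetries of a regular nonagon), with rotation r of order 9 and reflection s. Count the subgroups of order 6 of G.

3

|G| = 18 and 6 | 18, so subgroups of order 6 are possible by Lagrange.
The subgroups of order 6 are: {e, r^3, r^6, r^2s, r^5s, r^8s}; {e, r^3, r^6, s, r^3s, r^6s}; {e, r^3, r^6, rs, r^4s, r^7s}.
So G has 3 subgroups of order 6.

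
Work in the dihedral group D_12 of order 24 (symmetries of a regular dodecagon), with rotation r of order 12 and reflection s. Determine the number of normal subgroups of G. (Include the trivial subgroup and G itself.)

9

G has 34 subgroups. Checking conjugation-invariance by order — order 1: 1/1 normal; order 2: 1/13 normal; order 3: 1/1 normal; order 4: 1/7 normal; order 6: 1/5 normal; order 8: 0/3 normal; order 12: 3/3 normal; order 24: 1/1 normal.
Total normal subgroups: 9.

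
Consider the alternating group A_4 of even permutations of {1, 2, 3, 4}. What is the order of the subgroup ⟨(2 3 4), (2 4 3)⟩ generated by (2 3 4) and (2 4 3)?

|⟨(2 3 4)⟩| = 3 and |⟨(2 4 3)⟩| = 3, so |H| is a multiple of lcm(3, 3) = 3 and divides |G| = 12.
Closing under the operation: H = {e, (2 3 4), (2 4 3)}, so |H| = 3.

3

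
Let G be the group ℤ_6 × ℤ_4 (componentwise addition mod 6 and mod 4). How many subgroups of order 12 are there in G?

3

|G| = 24 and 12 | 24, so subgroups of order 12 are possible by Lagrange.
The subgroups of order 12 are: {(0,0), (0,1), (0,2), (0,3), (2,0), (2,1), (2,2), (2,3), (4,0), (4,1), (4,2), (4,3)}; {(0,0), (0,2), (1,0), (1,2), (2,0), (2,2), (3,0), (3,2), (4,0), (4,2), (5,0), (5,2)}; {(0,0), (0,2), (1,1), (1,3), (2,0), (2,2), (3,1), (3,3), (4,0), (4,2), (5,1), (5,3)}.
So G has 3 subgroups of order 12.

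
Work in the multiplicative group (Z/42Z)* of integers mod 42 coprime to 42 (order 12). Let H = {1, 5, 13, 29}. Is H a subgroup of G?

5 ∈ H but its inverse 17 ∉ H, so H is not a subgroup.

No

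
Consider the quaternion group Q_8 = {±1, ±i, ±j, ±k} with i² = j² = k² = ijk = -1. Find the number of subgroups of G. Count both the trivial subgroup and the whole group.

6

|G| = 8, so by Lagrange every subgroup order divides 8. Divisors: 1, 2, 4, 8.
Subgroups by order — order 1: 1; order 2: 1; order 4: 3; order 8: 1.
Total: 1 + 1 + 3 + 1 = 6.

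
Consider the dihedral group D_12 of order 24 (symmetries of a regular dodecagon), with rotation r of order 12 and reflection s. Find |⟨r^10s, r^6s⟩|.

|⟨r^10s⟩| = 2 and |⟨r^6s⟩| = 2, so |H| is a multiple of lcm(2, 2) = 2 and divides |G| = 24.
Closing under the operation: H = {e, r^4, r^8, r^2s, r^6s, r^10s}, so |H| = 6.

6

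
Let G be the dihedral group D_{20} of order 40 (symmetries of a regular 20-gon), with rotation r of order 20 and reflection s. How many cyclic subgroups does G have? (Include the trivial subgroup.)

Each element a generates a cyclic subgroup ⟨a⟩; distinct elements may generate the same one (a cyclic group of order d has φ(d) generators).
Cyclic subgroups by order — order 1: 1; order 2: 21; order 4: 1; order 5: 1; order 10: 1; order 20: 1.
Total: 26.

26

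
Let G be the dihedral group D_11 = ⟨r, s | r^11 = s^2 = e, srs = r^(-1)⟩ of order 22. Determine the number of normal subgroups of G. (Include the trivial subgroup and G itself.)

G has 14 subgroups. Checking conjugation-invariance by order — order 1: 1/1 normal; order 2: 0/11 normal; order 11: 1/1 normal; order 22: 1/1 normal.
Total normal subgroups: 3.

3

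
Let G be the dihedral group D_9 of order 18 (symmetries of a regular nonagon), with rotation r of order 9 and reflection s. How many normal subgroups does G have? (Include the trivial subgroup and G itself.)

G has 16 subgroups. Checking conjugation-invariance by order — order 1: 1/1 normal; order 2: 0/9 normal; order 3: 1/1 normal; order 6: 0/3 normal; order 9: 1/1 normal; order 18: 1/1 normal.
Total normal subgroups: 4.

4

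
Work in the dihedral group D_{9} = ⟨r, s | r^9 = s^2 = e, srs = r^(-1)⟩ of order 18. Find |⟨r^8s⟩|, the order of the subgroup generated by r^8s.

2

Computing powers of r^8s: the smallest k with (r^8s)^k = e is k = 2.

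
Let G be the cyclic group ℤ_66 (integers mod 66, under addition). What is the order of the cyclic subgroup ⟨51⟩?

22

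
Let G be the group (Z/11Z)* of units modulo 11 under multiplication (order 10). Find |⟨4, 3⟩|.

5

|⟨4⟩| = 5 and |⟨3⟩| = 5, so |H| is a multiple of lcm(5, 5) = 5 and divides |G| = 10.
Closing under the operation: H = {1, 3, 4, 5, 9}, so |H| = 5.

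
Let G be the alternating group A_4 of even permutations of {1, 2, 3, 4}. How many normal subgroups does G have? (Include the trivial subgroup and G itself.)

3

G has 10 subgroups. Checking conjugation-invariance by order — order 1: 1/1 normal; order 2: 0/3 normal; order 3: 0/4 normal; order 4: 1/1 normal; order 12: 1/1 normal.
Total normal subgroups: 3.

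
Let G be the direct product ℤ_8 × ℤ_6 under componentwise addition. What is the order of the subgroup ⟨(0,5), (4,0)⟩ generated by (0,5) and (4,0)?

12

|⟨(0,5)⟩| = 6 and |⟨(4,0)⟩| = 2, so |H| is a multiple of lcm(6, 2) = 6 and divides |G| = 48.
Closing under the operation: H = {(0,0), (0,1), (0,2), (0,3), (0,4), (0,5), (4,0), (4,1), (4,2), (4,3), (4,4), (4,5)}, so |H| = 12.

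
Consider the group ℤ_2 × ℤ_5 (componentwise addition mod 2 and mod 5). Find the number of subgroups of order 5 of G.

1

|G| = 10 and 5 | 10, so subgroups of order 5 are possible by Lagrange.
The subgroups of order 5 are: {(0,0), (0,1), (0,2), (0,3), (0,4)}.
So G has 1 subgroup of order 5.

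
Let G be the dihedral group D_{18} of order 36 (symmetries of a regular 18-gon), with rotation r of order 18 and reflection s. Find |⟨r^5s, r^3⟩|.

12

|⟨r^5s⟩| = 2 and |⟨r^3⟩| = 6, so |H| is a multiple of lcm(2, 6) = 6 and divides |G| = 36.
Closing under the operation: H = {e, r^3, r^6, r^9, r^12, r^15, r^2s, r^5s, r^8s, r^11s, r^14s, r^17s}, so |H| = 12.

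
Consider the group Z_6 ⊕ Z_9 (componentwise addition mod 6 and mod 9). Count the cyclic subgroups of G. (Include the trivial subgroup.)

A cyclic subgroup of order d is generated by each of its φ(d) elements of order d, so the cyclic subgroups of order d number (#elements of order d)/φ(d).
Cyclic subgroups by order — order 1: 1; order 2: 1; order 3: 4; order 6: 4; order 9: 3; order 18: 3.
Total: 16.

16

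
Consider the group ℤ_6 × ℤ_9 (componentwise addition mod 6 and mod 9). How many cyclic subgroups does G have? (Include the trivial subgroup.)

16

Each element a generates a cyclic subgroup ⟨a⟩; distinct elements may generate the same one (a cyclic group of order d has φ(d) generators).
Cyclic subgroups by order — order 1: 1; order 2: 1; order 3: 4; order 6: 4; order 9: 3; order 18: 3.
Total: 16.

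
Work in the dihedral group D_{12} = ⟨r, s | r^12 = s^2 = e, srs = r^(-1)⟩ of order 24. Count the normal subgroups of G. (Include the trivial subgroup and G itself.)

G has 34 subgroups. Checking conjugation-invariance by order — order 1: 1/1 normal; order 2: 1/13 normal; order 3: 1/1 normal; order 4: 1/7 normal; order 6: 1/5 normal; order 8: 0/3 normal; order 12: 3/3 normal; order 24: 1/1 normal.
Total normal subgroups: 9.

9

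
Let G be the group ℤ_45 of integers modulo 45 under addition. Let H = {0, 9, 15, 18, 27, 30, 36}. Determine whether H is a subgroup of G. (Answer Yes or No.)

|H| = 7 does not divide |G| = 45, so by Lagrange H is not a subgroup.

No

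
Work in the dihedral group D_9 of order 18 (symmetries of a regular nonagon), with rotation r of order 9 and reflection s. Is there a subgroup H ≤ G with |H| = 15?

No

15 does not divide |G| = 18, so by Lagrange no subgroup of order 15 exists.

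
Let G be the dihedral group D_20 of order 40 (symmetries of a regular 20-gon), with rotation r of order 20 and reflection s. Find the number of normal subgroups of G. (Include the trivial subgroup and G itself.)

G has 48 subgroups. Checking conjugation-invariance by order — order 1: 1/1 normal; order 2: 1/21 normal; order 4: 1/11 normal; order 5: 1/1 normal; order 8: 0/5 normal; order 10: 1/5 normal; order 20: 3/3 normal; order 40: 1/1 normal.
Total normal subgroups: 9.

9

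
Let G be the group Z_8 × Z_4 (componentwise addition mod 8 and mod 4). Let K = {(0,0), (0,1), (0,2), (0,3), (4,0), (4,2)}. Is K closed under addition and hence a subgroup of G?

No

|K| = 6 does not divide |G| = 32, so by Lagrange K is not a subgroup.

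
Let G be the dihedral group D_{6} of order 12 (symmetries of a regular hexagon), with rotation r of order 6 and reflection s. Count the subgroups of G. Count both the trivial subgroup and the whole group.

|G| = 12, so by Lagrange every subgroup order divides 12. Divisors: 1, 2, 3, 4, 6, 12.
Subgroups by order — order 1: 1; order 2: 7; order 3: 1; order 4: 3; order 6: 3; order 12: 1.
Total: 1 + 7 + 1 + 3 + 3 + 1 = 16.

16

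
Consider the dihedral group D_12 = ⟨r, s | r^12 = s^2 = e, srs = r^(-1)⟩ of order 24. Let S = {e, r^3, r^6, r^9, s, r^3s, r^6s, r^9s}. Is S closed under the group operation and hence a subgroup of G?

|S| = 8 divides |G| = 24, consistent with Lagrange.
S contains the identity, every element's inverse is in S, and S is closed under ·: it is a subgroup.

Yes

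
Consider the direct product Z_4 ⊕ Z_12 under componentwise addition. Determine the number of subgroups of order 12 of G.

7

|G| = 48 and 12 | 48, so subgroups of order 12 are possible by Lagrange.
The subgroups of order 12 are: {(0,0), (0,1), (0,2), (0,3), (0,4), (0,5), (0,6), (0,7), (0,8), (0,9), (0,10), (0,11)}; {(0,0), (0,2), (0,4), (0,6), (0,8), (0,10), (2,0), (2,2), (2,4), (2,6), (2,8), (2,10)}; {(0,0), (0,2), (0,4), (0,6), (0,8), (0,10), (2,1), (2,3), (2,5), (2,7), (2,9), (2,11)}; {(0,0), (0,4), (0,8), (1,0), (1,4), (1,8), (2,0), (2,4), (2,8), (3,0), (3,4), (3,8)}; … (7 in all).
So G has 7 subgroups of order 12.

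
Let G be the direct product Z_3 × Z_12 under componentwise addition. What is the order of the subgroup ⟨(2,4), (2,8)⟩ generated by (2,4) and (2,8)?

|⟨(2,4)⟩| = 3 and |⟨(2,8)⟩| = 3, so |H| is a multiple of lcm(3, 3) = 3 and divides |G| = 36.
Closing under the operation: H = {(0,0), (0,4), (0,8), (1,0), (1,4), (1,8), (2,0), (2,4), (2,8)}, so |H| = 9.

9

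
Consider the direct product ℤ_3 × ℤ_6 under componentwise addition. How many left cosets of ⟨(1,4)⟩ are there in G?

6

|⟨(1,4)⟩| = 3 and |G| = 18.
By Lagrange, [G : H] = |G|/|H| = 18/3 = 6.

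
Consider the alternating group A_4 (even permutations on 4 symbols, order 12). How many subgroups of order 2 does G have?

3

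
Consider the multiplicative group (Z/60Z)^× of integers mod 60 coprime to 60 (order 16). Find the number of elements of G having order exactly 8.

0

No element of G has order 8 (even though 8 | 16).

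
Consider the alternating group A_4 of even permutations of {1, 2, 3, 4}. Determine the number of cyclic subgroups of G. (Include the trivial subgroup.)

8

Each element a generates a cyclic subgroup ⟨a⟩; distinct elements may generate the same one (a cyclic group of order d has φ(d) generators).
Cyclic subgroups by order — order 1: 1; order 2: 3; order 3: 4.
Total: 8.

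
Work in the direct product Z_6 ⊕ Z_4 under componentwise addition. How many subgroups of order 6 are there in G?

|G| = 24 and 6 | 24, so subgroups of order 6 are possible by Lagrange.
The subgroups of order 6 are: {(0,0), (0,2), (2,0), (2,2), (4,0), (4,2)}; {(0,0), (1,0), (2,0), (3,0), (4,0), (5,0)}; {(0,0), (1,2), (2,0), (3,2), (4,0), (5,2)}.
So G has 3 subgroups of order 6.

3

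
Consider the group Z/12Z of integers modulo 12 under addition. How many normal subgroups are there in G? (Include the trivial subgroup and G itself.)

6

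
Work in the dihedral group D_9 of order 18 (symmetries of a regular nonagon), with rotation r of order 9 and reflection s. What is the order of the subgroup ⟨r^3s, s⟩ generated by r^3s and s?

|⟨r^3s⟩| = 2 and |⟨s⟩| = 2, so |H| is a multiple of lcm(2, 2) = 2 and divides |G| = 18.
Closing under the operation: H = {e, r^3, r^6, s, r^3s, r^6s}, so |H| = 6.

6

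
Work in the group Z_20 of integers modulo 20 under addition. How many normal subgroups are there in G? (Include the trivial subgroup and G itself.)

6

G is abelian, so every subgroup is normal.
G has 6 subgroups in total, hence 6 normal subgroups.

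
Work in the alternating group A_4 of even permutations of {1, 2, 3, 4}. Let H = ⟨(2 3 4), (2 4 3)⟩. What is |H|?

|⟨(2 3 4)⟩| = 3 and |⟨(2 4 3)⟩| = 3, so |H| is a multiple of lcm(3, 3) = 3 and divides |G| = 12.
Closing under the operation: H = {e, (2 3 4), (2 4 3)}, so |H| = 3.

3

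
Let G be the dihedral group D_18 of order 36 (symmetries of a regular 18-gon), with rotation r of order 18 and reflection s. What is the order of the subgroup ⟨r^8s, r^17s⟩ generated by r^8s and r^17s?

4

|⟨r^8s⟩| = 2 and |⟨r^17s⟩| = 2, so |H| is a multiple of lcm(2, 2) = 2 and divides |G| = 36.
Closing under the operation: H = {e, r^9, r^8s, r^17s}, so |H| = 4.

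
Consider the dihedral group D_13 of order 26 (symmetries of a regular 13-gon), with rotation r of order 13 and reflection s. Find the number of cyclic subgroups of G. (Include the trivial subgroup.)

Group the elements of G by the cyclic subgroup they generate; each cyclic subgroup of order d accounts for φ(d) elements.
Cyclic subgroups by order — order 1: 1; order 2: 13; order 13: 1.
Total: 15.

15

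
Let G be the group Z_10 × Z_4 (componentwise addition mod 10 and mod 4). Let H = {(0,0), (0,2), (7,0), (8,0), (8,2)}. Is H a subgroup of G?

No

(8,2) ∈ H but its inverse (2,2) ∉ H, so H is not a subgroup.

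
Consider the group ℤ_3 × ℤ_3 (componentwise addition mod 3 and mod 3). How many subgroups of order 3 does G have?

4

|G| = 9 and 3 | 9, so subgroups of order 3 are possible by Lagrange.
The subgroups of order 3 are: {(0,0), (0,1), (0,2)}; {(0,0), (1,0), (2,0)}; {(0,0), (1,1), (2,2)}; {(0,0), (1,2), (2,1)}.
So G has 4 subgroups of order 3.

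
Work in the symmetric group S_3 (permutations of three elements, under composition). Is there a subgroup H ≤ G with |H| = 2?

Yes

2 | 6. A subgroup of order 2 is {e, (1 2)}.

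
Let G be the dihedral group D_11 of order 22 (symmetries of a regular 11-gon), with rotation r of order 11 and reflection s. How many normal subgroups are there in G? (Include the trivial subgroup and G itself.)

3

G has 14 subgroups. Checking conjugation-invariance by order — order 1: 1/1 normal; order 2: 0/11 normal; order 11: 1/1 normal; order 22: 1/1 normal.
Total normal subgroups: 3.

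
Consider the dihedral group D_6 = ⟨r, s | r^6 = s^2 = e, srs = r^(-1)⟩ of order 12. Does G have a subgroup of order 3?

3 | 12. A subgroup of order 3 is {e, r^2, r^4}.

Yes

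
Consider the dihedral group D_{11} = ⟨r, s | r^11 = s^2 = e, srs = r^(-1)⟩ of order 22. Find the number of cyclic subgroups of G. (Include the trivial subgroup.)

Each element a generates a cyclic subgroup ⟨a⟩; distinct elements may generate the same one (a cyclic group of order d has φ(d) generators).
Cyclic subgroups by order — order 1: 1; order 2: 11; order 11: 1.
Total: 13.

13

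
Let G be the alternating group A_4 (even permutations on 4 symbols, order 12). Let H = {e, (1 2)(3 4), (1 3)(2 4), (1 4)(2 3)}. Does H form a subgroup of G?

|H| = 4 divides |G| = 12, consistent with Lagrange.
H contains the identity, every element's inverse is in H, and H is closed under ∘: it is a subgroup.

Yes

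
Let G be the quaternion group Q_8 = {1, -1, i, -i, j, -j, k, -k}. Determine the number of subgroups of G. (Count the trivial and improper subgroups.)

|G| = 8, so by Lagrange every subgroup order divides 8. Divisors: 1, 2, 4, 8.
Subgroups by order — order 1: 1; order 2: 1; order 4: 3; order 8: 1.
Total: 1 + 1 + 3 + 1 = 6.

6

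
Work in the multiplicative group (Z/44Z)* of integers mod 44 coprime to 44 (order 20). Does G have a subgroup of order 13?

13 does not divide |G| = 20, so by Lagrange no subgroup of order 13 exists.

No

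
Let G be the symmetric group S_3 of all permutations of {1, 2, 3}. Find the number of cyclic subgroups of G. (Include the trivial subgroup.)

5

Each element a generates a cyclic subgroup ⟨a⟩; distinct elements may generate the same one (a cyclic group of order d has φ(d) generators).
Cyclic subgroups by order — order 1: 1; order 2: 3; order 3: 1.
Total: 5.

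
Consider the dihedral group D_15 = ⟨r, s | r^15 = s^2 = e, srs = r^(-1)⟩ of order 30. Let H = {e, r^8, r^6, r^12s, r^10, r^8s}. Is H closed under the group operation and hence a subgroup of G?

r^10 ∈ H but its inverse r^5 ∉ H, so H is not a subgroup.

No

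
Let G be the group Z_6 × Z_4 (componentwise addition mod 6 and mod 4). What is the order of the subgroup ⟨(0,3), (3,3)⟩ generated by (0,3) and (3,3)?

8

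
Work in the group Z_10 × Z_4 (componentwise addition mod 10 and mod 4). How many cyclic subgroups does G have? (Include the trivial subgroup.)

Each element a generates a cyclic subgroup ⟨a⟩; distinct elements may generate the same one (a cyclic group of order d has φ(d) generators).
Cyclic subgroups by order — order 1: 1; order 2: 3; order 4: 2; order 5: 1; order 10: 3; order 20: 2.
Total: 12.

12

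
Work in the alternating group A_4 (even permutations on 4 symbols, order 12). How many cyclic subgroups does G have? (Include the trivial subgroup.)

Group the elements of G by the cyclic subgroup they generate; each cyclic subgroup of order d accounts for φ(d) elements.
Cyclic subgroups by order — order 1: 1; order 2: 3; order 3: 4.
Total: 8.

8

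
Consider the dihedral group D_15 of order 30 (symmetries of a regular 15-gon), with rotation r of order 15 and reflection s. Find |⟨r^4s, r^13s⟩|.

10

|⟨r^4s⟩| = 2 and |⟨r^13s⟩| = 2, so |H| is a multiple of lcm(2, 2) = 2 and divides |G| = 30.
Closing under the operation: H = {e, r^3, r^6, r^9, r^12, rs, r^4s, r^7s, r^10s, r^13s}, so |H| = 10.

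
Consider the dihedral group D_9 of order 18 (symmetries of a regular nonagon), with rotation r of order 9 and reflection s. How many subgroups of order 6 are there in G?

3

|G| = 18 and 6 | 18, so subgroups of order 6 are possible by Lagrange.
The subgroups of order 6 are: {e, r^3, r^6, r^2s, r^5s, r^8s}; {e, r^3, r^6, s, r^3s, r^6s}; {e, r^3, r^6, rs, r^4s, r^7s}.
So G has 3 subgroups of order 6.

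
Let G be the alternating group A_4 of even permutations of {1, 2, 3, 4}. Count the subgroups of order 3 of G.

4

|G| = 12 and 3 | 12, so subgroups of order 3 are possible by Lagrange.
The subgroups of order 3 are: {e, (1 2 3), (1 3 2)}; {e, (1 2 4), (1 4 2)}; {e, (1 3 4), (1 4 3)}; {e, (2 3 4), (2 4 3)}.
So G has 4 subgroups of order 3.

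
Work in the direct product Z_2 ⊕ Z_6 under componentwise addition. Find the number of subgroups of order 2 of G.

3

|G| = 12 and 2 | 12, so subgroups of order 2 are possible by Lagrange.
The subgroups of order 2 are: {(0,0), (0,3)}; {(0,0), (1,0)}; {(0,0), (1,3)}.
So G has 3 subgroups of order 2.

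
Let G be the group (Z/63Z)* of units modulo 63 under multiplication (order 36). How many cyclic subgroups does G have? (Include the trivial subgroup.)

A cyclic subgroup of order d is generated by each of its φ(d) elements of order d, so the cyclic subgroups of order d number (#elements of order d)/φ(d).
Cyclic subgroups by order — order 1: 1; order 2: 3; order 3: 4; order 6: 12.
Total: 20.

20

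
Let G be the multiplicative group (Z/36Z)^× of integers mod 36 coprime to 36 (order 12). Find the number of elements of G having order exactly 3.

2

The elements of order 3 are: 13, 25.
That's 2.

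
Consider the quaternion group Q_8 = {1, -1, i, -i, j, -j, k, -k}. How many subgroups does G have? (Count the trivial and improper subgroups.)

|G| = 8, so by Lagrange every subgroup order divides 8. Divisors: 1, 2, 4, 8.
Subgroups by order — order 1: 1; order 2: 1; order 4: 3; order 8: 1.
Total: 1 + 1 + 3 + 1 = 6.

6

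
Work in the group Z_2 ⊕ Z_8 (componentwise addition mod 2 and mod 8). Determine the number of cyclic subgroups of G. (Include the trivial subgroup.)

8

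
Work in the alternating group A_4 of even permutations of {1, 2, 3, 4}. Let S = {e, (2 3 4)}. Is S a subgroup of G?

No

(2 3 4) ∈ S but its inverse (2 4 3) ∉ S, so S is not a subgroup.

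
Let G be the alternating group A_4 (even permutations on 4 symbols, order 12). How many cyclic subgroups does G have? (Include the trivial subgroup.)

8

Each element a generates a cyclic subgroup ⟨a⟩; distinct elements may generate the same one (a cyclic group of order d has φ(d) generators).
Cyclic subgroups by order — order 1: 1; order 2: 3; order 3: 4.
Total: 8.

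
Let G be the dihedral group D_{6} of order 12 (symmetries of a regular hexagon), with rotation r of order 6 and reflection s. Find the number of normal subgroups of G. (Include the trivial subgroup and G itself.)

7

G has 16 subgroups. Checking conjugation-invariance by order — order 1: 1/1 normal; order 2: 1/7 normal; order 3: 1/1 normal; order 4: 0/3 normal; order 6: 3/3 normal; order 12: 1/1 normal.
Total normal subgroups: 7.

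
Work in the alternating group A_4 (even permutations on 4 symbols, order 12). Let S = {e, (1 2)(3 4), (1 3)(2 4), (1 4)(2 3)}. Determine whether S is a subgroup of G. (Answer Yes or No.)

|S| = 4 divides |G| = 12, consistent with Lagrange.
S contains the identity, every element's inverse is in S, and S is closed under ∘: it is a subgroup.

Yes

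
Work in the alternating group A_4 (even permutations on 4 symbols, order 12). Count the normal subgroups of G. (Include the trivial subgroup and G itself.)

G has 10 subgroups. Checking conjugation-invariance by order — order 1: 1/1 normal; order 2: 0/3 normal; order 3: 0/4 normal; order 4: 1/1 normal; order 12: 1/1 normal.
Total normal subgroups: 3.

3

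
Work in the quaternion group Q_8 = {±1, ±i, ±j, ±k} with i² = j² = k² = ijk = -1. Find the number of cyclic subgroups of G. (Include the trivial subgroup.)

A cyclic subgroup of order d is generated by each of its φ(d) elements of order d, so the cyclic subgroups of order d number (#elements of order d)/φ(d).
Cyclic subgroups by order — order 1: 1; order 2: 1; order 4: 3.
Total: 5.

5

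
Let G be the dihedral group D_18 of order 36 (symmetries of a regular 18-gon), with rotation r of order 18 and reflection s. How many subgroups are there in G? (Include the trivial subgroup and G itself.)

45

|G| = 36, so by Lagrange every subgroup order divides 36. Divisors: 1, 2, 3, 4, 6, 9, 12, 18, 36.
Subgroups by order — order 1: 1; order 2: 19; order 3: 1; order 4: 9; order 6: 7; order 9: 1; order 12: 3; order 18: 3; order 36: 1.
Total: 1 + 19 + 1 + 9 + 7 + 1 + 3 + 3 + 1 = 45.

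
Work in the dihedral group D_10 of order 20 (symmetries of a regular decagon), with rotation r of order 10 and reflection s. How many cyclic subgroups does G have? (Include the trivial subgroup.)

14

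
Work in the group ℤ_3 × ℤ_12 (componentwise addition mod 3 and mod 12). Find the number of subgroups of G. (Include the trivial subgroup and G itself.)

|G| = 36, so by Lagrange every subgroup order divides 36. Divisors: 1, 2, 3, 4, 6, 9, 12, 18, 36.
Subgroups by order — order 1: 1; order 2: 1; order 3: 4; order 4: 1; order 6: 4; order 9: 1; order 12: 4; order 18: 1; order 36: 1.
Total: 1 + 1 + 4 + 1 + 4 + 1 + 4 + 1 + 1 = 18.

18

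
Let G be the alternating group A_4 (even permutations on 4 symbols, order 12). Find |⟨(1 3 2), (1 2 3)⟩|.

3

|⟨(1 3 2)⟩| = 3 and |⟨(1 2 3)⟩| = 3, so |H| is a multiple of lcm(3, 3) = 3 and divides |G| = 12.
Closing under the operation: H = {e, (1 2 3), (1 3 2)}, so |H| = 3.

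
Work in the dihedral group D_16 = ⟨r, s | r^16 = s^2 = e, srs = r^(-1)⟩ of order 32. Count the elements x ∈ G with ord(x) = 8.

The elements of order 8 are: r^2, r^6, r^10, r^14.
That's 4.

4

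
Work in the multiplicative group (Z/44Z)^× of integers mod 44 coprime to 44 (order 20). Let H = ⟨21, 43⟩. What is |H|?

|⟨21⟩| = 2 and |⟨43⟩| = 2, so |H| is a multiple of lcm(2, 2) = 2 and divides |G| = 20.
Closing under the operation: H = {1, 21, 23, 43}, so |H| = 4.

4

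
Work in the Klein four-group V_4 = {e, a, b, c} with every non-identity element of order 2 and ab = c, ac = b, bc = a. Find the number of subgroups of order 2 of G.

3

|G| = 4 and 2 | 4, so subgroups of order 2 are possible by Lagrange.
The subgroups of order 2 are: {e, a}; {e, b}; {e, c}.
So G has 3 subgroups of order 2.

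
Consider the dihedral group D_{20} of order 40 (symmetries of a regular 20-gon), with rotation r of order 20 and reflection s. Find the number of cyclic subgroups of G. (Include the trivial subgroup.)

26

Each element a generates a cyclic subgroup ⟨a⟩; distinct elements may generate the same one (a cyclic group of order d has φ(d) generators).
Cyclic subgroups by order — order 1: 1; order 2: 21; order 4: 1; order 5: 1; order 10: 1; order 20: 1.
Total: 26.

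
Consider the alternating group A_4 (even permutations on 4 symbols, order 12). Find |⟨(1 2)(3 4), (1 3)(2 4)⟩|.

|⟨(1 2)(3 4)⟩| = 2 and |⟨(1 3)(2 4)⟩| = 2, so |H| is a multiple of lcm(2, 2) = 2 and divides |G| = 12.
Closing under the operation: H = {e, (1 2)(3 4), (1 3)(2 4), (1 4)(2 3)}, so |H| = 4.

4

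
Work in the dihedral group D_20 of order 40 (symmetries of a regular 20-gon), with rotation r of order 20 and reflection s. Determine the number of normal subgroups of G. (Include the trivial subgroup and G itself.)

G has 48 subgroups. Checking conjugation-invariance by order — order 1: 1/1 normal; order 2: 1/21 normal; order 4: 1/11 normal; order 5: 1/1 normal; order 8: 0/5 normal; order 10: 1/5 normal; order 20: 3/3 normal; order 40: 1/1 normal.
Total normal subgroups: 9.

9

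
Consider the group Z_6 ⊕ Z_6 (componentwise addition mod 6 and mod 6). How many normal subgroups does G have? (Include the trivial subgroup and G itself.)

G is abelian, so every subgroup is normal.
G has 30 subgroups in total, hence 30 normal subgroups.

30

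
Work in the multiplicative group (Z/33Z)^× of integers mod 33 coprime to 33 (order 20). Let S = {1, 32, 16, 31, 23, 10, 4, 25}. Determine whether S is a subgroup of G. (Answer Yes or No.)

|S| = 8 does not divide |G| = 20, so by Lagrange S is not a subgroup.

No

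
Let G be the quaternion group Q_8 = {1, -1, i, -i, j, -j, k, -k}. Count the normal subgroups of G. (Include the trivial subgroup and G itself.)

6

G has 6 subgroups. Checking conjugation-invariance by order — order 1: 1/1 normal; order 2: 1/1 normal; order 4: 3/3 normal; order 8: 1/1 normal.
Total normal subgroups: 6.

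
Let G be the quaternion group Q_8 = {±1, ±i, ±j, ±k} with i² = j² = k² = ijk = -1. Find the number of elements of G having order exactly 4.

The elements of order 4 are: i, -i, j, -j, k, -k.
That's 6.

6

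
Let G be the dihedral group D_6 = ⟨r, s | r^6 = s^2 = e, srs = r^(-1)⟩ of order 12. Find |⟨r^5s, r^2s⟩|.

4

|⟨r^5s⟩| = 2 and |⟨r^2s⟩| = 2, so |H| is a multiple of lcm(2, 2) = 2 and divides |G| = 12.
Closing under the operation: H = {e, r^3, r^2s, r^5s}, so |H| = 4.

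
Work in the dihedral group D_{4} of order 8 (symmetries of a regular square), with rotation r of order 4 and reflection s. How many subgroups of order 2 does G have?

|G| = 8 and 2 | 8, so subgroups of order 2 are possible by Lagrange.
The subgroups of order 2 are: {e, r^2}; {e, r^2s}; {e, r^3s}; {e, rs}; … (5 in all).
So G has 5 subgroups of order 2.

5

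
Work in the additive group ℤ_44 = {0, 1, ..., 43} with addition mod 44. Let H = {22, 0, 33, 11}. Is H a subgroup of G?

Yes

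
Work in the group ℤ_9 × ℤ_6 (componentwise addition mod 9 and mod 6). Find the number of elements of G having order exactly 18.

18

An element (a,b) has order lcm(ord(a), ord(b)); count pairs with lcm equal to 18.
Enumerating gives 18 such elements.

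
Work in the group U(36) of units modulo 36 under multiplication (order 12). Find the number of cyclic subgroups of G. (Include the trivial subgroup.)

A cyclic subgroup of order d is generated by each of its φ(d) elements of order d, so the cyclic subgroups of order d number (#elements of order d)/φ(d).
Cyclic subgroups by order — order 1: 1; order 2: 3; order 3: 1; order 6: 3.
Total: 8.

8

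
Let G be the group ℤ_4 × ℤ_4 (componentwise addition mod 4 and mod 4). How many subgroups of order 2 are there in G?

|G| = 16 and 2 | 16, so subgroups of order 2 are possible by Lagrange.
The subgroups of order 2 are: {(0,0), (0,2)}; {(0,0), (2,0)}; {(0,0), (2,2)}.
So G has 3 subgroups of order 2.

3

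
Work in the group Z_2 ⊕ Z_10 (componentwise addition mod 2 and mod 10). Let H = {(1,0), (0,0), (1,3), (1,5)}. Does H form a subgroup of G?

No

(1,3) ∈ H but its inverse (1,7) ∉ H, so H is not a subgroup.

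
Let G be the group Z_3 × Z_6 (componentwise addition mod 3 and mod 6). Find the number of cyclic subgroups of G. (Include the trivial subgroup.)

10

Group the elements of G by the cyclic subgroup they generate; each cyclic subgroup of order d accounts for φ(d) elements.
Cyclic subgroups by order — order 1: 1; order 2: 1; order 3: 4; order 6: 4.
Total: 10.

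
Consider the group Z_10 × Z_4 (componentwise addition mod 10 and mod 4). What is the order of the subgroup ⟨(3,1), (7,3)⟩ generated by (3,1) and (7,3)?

20

|⟨(3,1)⟩| = 20 and |⟨(7,3)⟩| = 20, so |H| is a multiple of lcm(20, 20) = 20 and divides |G| = 40.
Closing under the operation: H = {(0,0), (0,2), (1,1), (1,3), (2,0), (2,2), (3,1), (3,3), (4,0), (4,2), (5,1), (5,3), (6,0), (6,2), (7,1), (7,3), (8,0), (8,2), (9,1), (9,3)}, so |H| = 20.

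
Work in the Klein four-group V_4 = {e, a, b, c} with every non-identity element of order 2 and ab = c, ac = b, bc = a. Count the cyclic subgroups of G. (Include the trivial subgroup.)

A cyclic subgroup of order d is generated by each of its φ(d) elements of order d, so the cyclic subgroups of order d number (#elements of order d)/φ(d).
Cyclic subgroups by order — order 1: 1; order 2: 3.
Total: 4.

4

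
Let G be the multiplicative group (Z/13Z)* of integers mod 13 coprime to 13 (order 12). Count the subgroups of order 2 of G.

|G| = 12 and 2 | 12, so subgroups of order 2 are possible by Lagrange.
The subgroups of order 2 are: {1, 12}.
So G has 1 subgroup of order 2.

1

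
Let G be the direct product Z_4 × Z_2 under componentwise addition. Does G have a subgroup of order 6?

No

6 does not divide |G| = 8, so by Lagrange no subgroup of order 6 exists.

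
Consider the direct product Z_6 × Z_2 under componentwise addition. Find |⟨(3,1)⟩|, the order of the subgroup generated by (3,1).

2

The order of (3,1) in Z_6 × Z_2 is lcm(ord(3) in Z_6, ord(1) in Z_2).
ord(3) = 2 and ord(1) = 2, so |⟨(3,1)⟩| = lcm(2, 2) = 2.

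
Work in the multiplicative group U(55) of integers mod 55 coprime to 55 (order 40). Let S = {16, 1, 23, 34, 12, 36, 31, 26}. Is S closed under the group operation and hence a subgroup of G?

No

Closure fails: 34 · 36 = 14 ∉ S. So S is not a subgroup.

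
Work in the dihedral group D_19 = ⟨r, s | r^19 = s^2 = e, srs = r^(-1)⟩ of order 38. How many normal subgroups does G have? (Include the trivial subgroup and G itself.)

3

G has 22 subgroups. Checking conjugation-invariance by order — order 1: 1/1 normal; order 2: 0/19 normal; order 19: 1/1 normal; order 38: 1/1 normal.
Total normal subgroups: 3.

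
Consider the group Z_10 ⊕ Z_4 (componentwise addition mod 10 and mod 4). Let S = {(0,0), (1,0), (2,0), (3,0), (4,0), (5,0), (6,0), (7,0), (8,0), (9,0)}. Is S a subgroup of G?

Yes

|S| = 10 divides |G| = 40, consistent with Lagrange.
S contains the identity, every element's inverse is in S, and S is closed under +: it is a subgroup.
In fact S = ⟨(9,0)⟩.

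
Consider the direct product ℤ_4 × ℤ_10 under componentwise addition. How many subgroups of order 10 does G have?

|G| = 40 and 10 | 40, so subgroups of order 10 are possible by Lagrange.
The subgroups of order 10 are: {(0,0), (0,1), (0,2), (0,3), (0,4), (0,5), (0,6), (0,7), (0,8), (0,9)}; {(0,0), (0,2), (0,4), (0,6), (0,8), (2,0), (2,2), (2,4), (2,6), (2,8)}; {(0,0), (0,2), (0,4), (0,6), (0,8), (2,1), (2,3), (2,5), (2,7), (2,9)}.
So G has 3 subgroups of order 10.

3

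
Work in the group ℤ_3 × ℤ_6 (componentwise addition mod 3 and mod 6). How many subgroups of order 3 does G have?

|G| = 18 and 3 | 18, so subgroups of order 3 are possible by Lagrange.
The subgroups of order 3 are: {(0,0), (0,2), (0,4)}; {(0,0), (1,0), (2,0)}; {(0,0), (1,2), (2,4)}; {(0,0), (1,4), (2,2)}.
So G has 4 subgroups of order 3.

4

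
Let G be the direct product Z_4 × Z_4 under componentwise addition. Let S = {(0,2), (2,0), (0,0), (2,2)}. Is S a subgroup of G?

|S| = 4 divides |G| = 16, consistent with Lagrange.
S contains the identity, every element's inverse is in S, and S is closed under +: it is a subgroup.

Yes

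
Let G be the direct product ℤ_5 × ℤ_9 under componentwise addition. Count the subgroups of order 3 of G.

|G| = 45 and 3 | 45, so subgroups of order 3 are possible by Lagrange.
The subgroups of order 3 are: {(0,0), (0,3), (0,6)}.
So G has 1 subgroup of order 3.

1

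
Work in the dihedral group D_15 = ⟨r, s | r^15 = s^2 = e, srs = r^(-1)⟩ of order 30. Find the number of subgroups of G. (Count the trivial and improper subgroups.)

|G| = 30, so by Lagrange every subgroup order divides 30. Divisors: 1, 2, 3, 5, 6, 10, 15, 30.
Subgroups by order — order 1: 1; order 2: 15; order 3: 1; order 5: 1; order 6: 5; order 10: 3; order 15: 1; order 30: 1.
Total: 1 + 15 + 1 + 1 + 5 + 3 + 1 + 1 = 28.

28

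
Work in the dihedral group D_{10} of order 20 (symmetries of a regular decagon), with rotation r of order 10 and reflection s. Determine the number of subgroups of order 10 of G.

|G| = 20 and 10 | 20, so subgroups of order 10 are possible by Lagrange.
The subgroups of order 10 are: {e, r, r^2, r^3, r^4, r^5, r^6, r^7, r^8, r^9}; {e, r^2, r^4, r^6, r^8, s, r^2s, r^4s, r^6s, r^8s}; {e, r^2, r^4, r^6, r^8, rs, r^3s, r^5s, r^7s, r^9s}.
So G has 3 subgroups of order 10.

3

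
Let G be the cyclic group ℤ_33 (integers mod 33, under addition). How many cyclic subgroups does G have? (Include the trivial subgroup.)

Each element a generates a cyclic subgroup ⟨a⟩; distinct elements may generate the same one (a cyclic group of order d has φ(d) generators).
Cyclic subgroups by order — order 1: 1; order 3: 1; order 11: 1; order 33: 1.
Total: 4.

4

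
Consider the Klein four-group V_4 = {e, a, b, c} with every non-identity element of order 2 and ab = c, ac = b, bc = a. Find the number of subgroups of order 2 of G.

|G| = 4 and 2 | 4, so subgroups of order 2 are possible by Lagrange.
The subgroups of order 2 are: {e, a}; {e, b}; {e, c}.
So G has 3 subgroups of order 2.

3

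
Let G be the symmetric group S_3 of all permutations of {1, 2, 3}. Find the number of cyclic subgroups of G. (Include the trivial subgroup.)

A cyclic subgroup of order d is generated by each of its φ(d) elements of order d, so the cyclic subgroups of order d number (#elements of order d)/φ(d).
Cyclic subgroups by order — order 1: 1; order 2: 3; order 3: 1.
Total: 5.

5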